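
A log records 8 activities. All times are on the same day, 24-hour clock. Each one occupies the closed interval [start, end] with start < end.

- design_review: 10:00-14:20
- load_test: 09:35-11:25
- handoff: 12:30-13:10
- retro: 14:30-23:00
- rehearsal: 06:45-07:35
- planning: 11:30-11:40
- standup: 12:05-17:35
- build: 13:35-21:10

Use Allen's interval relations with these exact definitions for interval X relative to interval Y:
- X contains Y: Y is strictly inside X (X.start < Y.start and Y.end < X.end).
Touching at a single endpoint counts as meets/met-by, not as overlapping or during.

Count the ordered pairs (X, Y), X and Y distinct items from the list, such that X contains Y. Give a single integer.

3

Checking all 56 ordered pairs for relation 'contains'; matching pairs in alphabetical order:
(design_review, handoff): design_review contains handoff ✓
(design_review, planning): design_review contains planning ✓
(standup, handoff): standup contains handoff ✓
Count: 3.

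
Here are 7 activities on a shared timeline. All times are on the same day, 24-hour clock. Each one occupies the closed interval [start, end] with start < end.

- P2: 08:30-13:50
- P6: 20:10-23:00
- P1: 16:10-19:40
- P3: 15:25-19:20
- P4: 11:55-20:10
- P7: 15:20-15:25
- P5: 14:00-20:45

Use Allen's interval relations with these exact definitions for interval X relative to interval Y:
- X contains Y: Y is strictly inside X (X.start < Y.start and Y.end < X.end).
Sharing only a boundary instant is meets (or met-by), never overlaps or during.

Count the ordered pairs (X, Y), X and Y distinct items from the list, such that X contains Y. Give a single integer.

6

Checking all 42 ordered pairs for relation 'contains'; matching pairs in alphabetical order:
(P4, P1): P4 contains P1 ✓
(P4, P3): P4 contains P3 ✓
(P4, P7): P4 contains P7 ✓
(P5, P1): P5 contains P1 ✓
(P5, P3): P5 contains P3 ✓
(P5, P7): P5 contains P7 ✓
Count: 6.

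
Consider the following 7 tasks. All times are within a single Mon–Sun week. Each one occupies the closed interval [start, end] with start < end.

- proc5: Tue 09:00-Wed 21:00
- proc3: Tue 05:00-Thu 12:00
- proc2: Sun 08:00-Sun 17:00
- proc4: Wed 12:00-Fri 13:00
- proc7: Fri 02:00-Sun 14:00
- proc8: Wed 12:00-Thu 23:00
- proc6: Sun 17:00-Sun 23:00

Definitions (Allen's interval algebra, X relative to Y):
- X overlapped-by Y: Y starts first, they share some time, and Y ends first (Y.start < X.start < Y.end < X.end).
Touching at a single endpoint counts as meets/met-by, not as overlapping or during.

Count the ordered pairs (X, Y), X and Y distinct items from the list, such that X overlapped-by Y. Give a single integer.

Checking all 42 ordered pairs for relation 'overlapped-by'; matching pairs in alphabetical order:
(proc2, proc7): proc2 overlapped-by proc7 ✓
(proc4, proc3): proc4 overlapped-by proc3 ✓
(proc4, proc5): proc4 overlapped-by proc5 ✓
(proc7, proc4): proc7 overlapped-by proc4 ✓
(proc8, proc3): proc8 overlapped-by proc3 ✓
(proc8, proc5): proc8 overlapped-by proc5 ✓
Count: 6.

6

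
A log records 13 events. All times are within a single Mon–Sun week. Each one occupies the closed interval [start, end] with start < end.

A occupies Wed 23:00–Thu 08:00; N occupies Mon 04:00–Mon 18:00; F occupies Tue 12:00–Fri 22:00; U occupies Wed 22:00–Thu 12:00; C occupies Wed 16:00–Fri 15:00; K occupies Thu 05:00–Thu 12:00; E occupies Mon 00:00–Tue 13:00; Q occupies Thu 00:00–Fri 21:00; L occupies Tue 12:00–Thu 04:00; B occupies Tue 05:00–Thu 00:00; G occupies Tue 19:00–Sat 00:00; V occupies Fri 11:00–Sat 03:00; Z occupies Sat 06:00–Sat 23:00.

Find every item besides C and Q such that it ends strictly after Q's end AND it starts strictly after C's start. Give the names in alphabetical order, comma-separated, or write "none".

V, Z

Conditions: its end is strictly after Q's end (X.end > Fri 21:00) AND its start is strictly after C's start (X.start > Wed 16:00).
A: end Thu 08:00 > Fri 21:00? ✗; start Wed 23:00 > Wed 16:00? ✓ → no.
B: end Thu 00:00 > Fri 21:00? ✗; start Tue 05:00 > Wed 16:00? ✗ → no.
E: end Tue 13:00 > Fri 21:00? ✗; start Mon 00:00 > Wed 16:00? ✗ → no.
F: end Fri 22:00 > Fri 21:00? ✓; start Tue 12:00 > Wed 16:00? ✗ → no.
G: end Sat 00:00 > Fri 21:00? ✓; start Tue 19:00 > Wed 16:00? ✗ → no.
K: end Thu 12:00 > Fri 21:00? ✗; start Thu 05:00 > Wed 16:00? ✓ → no.
L: end Thu 04:00 > Fri 21:00? ✗; start Tue 12:00 > Wed 16:00? ✗ → no.
N: end Mon 18:00 > Fri 21:00? ✗; start Mon 04:00 > Wed 16:00? ✗ → no.
U: end Thu 12:00 > Fri 21:00? ✗; start Wed 22:00 > Wed 16:00? ✓ → no.
V: end Sat 03:00 > Fri 21:00? ✓; start Fri 11:00 > Wed 16:00? ✓ → yes.
Z: end Sat 23:00 > Fri 21:00? ✓; start Sat 06:00 > Wed 16:00? ✓ → yes.
Result: V, Z.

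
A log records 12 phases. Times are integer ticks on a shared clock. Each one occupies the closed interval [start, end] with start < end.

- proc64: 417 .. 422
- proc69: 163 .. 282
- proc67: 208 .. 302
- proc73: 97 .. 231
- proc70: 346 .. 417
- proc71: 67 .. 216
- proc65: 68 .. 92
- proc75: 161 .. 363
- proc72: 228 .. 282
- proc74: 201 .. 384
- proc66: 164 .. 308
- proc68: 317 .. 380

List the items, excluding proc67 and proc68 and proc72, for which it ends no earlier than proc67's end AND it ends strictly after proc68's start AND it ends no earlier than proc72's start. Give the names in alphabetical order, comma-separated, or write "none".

Conditions: its end is no earlier than proc67's end (X.end >= 302) AND its end is strictly after proc68's start (X.end > 317) AND its end is no earlier than proc72's start (X.end >= 228).
proc64: end 422 >= 302? ✓; end 422 > 317? ✓; end 422 >= 228? ✓ → yes.
proc65: end 92 >= 302? ✗; end 92 > 317? ✗; end 92 >= 228? ✗ → no.
proc66: end 308 >= 302? ✓; end 308 > 317? ✗; end 308 >= 228? ✓ → no.
proc69: end 282 >= 302? ✗; end 282 > 317? ✗; end 282 >= 228? ✓ → no.
proc70: end 417 >= 302? ✓; end 417 > 317? ✓; end 417 >= 228? ✓ → yes.
proc71: end 216 >= 302? ✗; end 216 > 317? ✗; end 216 >= 228? ✗ → no.
proc73: end 231 >= 302? ✗; end 231 > 317? ✗; end 231 >= 228? ✓ → no.
proc74: end 384 >= 302? ✓; end 384 > 317? ✓; end 384 >= 228? ✓ → yes.
proc75: end 363 >= 302? ✓; end 363 > 317? ✓; end 363 >= 228? ✓ → yes.
Result: proc64, proc70, proc74, proc75.

proc64, proc70, proc74, proc75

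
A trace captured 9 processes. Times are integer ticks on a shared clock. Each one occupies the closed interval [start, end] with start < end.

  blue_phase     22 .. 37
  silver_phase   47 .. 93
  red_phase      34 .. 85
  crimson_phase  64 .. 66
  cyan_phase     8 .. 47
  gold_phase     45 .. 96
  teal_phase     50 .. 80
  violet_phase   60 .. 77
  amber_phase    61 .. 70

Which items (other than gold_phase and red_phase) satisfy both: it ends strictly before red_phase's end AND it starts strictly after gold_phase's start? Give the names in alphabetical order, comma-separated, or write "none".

amber_phase, crimson_phase, teal_phase, violet_phase

Conditions: its end is strictly before red_phase's end (X.end < 85) AND its start is strictly after gold_phase's start (X.start > 45).
amber_phase: end 70 < 85? ✓; start 61 > 45? ✓ → yes.
blue_phase: end 37 < 85? ✓; start 22 > 45? ✗ → no.
crimson_phase: end 66 < 85? ✓; start 64 > 45? ✓ → yes.
cyan_phase: end 47 < 85? ✓; start 8 > 45? ✗ → no.
silver_phase: end 93 < 85? ✗; start 47 > 45? ✓ → no.
teal_phase: end 80 < 85? ✓; start 50 > 45? ✓ → yes.
violet_phase: end 77 < 85? ✓; start 60 > 45? ✓ → yes.
Result: amber_phase, crimson_phase, teal_phase, violet_phase.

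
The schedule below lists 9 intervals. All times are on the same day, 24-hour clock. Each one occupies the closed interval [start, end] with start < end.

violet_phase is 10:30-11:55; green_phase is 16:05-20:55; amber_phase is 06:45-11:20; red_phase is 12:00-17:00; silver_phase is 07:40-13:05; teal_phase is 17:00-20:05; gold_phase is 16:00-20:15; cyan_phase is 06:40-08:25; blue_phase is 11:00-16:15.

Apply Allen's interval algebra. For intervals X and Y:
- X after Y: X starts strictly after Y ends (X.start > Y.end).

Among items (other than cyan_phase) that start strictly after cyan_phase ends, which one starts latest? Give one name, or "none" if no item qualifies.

Target cyan_phase = [06:40, 08:25].
amber_phase [06:45, 11:20] → overlapped-by → excluded.
blue_phase [11:00, 16:15] → after → candidate.
gold_phase [16:00, 20:15] → after → candidate.
green_phase [16:05, 20:55] → after → candidate.
red_phase [12:00, 17:00] → after → candidate.
silver_phase [07:40, 13:05] → overlapped-by → excluded.
teal_phase [17:00, 20:05] → after → candidate.
violet_phase [10:30, 11:55] → after → candidate.
Among candidates, latest start is 17:00 → teal_phase.

teal_phase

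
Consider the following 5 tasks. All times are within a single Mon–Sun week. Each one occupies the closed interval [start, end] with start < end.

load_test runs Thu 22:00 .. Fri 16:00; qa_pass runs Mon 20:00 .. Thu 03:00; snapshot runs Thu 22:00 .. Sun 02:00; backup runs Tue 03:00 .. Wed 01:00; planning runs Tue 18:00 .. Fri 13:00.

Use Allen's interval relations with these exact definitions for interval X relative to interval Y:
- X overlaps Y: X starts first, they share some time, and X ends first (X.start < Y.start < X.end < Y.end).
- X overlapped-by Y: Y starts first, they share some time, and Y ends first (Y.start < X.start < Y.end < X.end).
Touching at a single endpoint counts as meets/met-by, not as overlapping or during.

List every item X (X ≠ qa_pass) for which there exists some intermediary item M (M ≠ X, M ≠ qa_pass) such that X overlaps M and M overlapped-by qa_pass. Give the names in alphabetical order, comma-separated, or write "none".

Target qa_pass = [Mon 20:00, Thu 03:00].
Intermediaries M with M overlapped-by qa_pass: planning.
Via planning — items with X overlaps planning: backup.
Union: backup.

backup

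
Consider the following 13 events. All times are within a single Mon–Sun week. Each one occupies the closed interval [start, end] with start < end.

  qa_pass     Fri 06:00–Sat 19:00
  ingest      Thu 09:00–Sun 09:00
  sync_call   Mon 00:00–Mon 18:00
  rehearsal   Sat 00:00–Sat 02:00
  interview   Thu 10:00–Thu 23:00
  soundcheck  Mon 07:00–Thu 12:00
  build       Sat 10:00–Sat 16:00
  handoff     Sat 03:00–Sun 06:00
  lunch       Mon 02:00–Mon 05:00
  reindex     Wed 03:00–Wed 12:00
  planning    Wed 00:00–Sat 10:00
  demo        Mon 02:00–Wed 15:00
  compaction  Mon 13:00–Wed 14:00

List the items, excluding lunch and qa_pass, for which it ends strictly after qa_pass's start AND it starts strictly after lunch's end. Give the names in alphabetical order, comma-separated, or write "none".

build, handoff, ingest, planning, rehearsal

Conditions: its end is strictly after qa_pass's start (X.end > Fri 06:00) AND its start is strictly after lunch's end (X.start > Mon 05:00).
build: end Sat 16:00 > Fri 06:00? ✓; start Sat 10:00 > Mon 05:00? ✓ → yes.
compaction: end Wed 14:00 > Fri 06:00? ✗; start Mon 13:00 > Mon 05:00? ✓ → no.
demo: end Wed 15:00 > Fri 06:00? ✗; start Mon 02:00 > Mon 05:00? ✗ → no.
handoff: end Sun 06:00 > Fri 06:00? ✓; start Sat 03:00 > Mon 05:00? ✓ → yes.
ingest: end Sun 09:00 > Fri 06:00? ✓; start Thu 09:00 > Mon 05:00? ✓ → yes.
interview: end Thu 23:00 > Fri 06:00? ✗; start Thu 10:00 > Mon 05:00? ✓ → no.
planning: end Sat 10:00 > Fri 06:00? ✓; start Wed 00:00 > Mon 05:00? ✓ → yes.
rehearsal: end Sat 02:00 > Fri 06:00? ✓; start Sat 00:00 > Mon 05:00? ✓ → yes.
reindex: end Wed 12:00 > Fri 06:00? ✗; start Wed 03:00 > Mon 05:00? ✓ → no.
soundcheck: end Thu 12:00 > Fri 06:00? ✗; start Mon 07:00 > Mon 05:00? ✓ → no.
sync_call: end Mon 18:00 > Fri 06:00? ✗; start Mon 00:00 > Mon 05:00? ✗ → no.
Result: build, handoff, ingest, planning, rehearsal.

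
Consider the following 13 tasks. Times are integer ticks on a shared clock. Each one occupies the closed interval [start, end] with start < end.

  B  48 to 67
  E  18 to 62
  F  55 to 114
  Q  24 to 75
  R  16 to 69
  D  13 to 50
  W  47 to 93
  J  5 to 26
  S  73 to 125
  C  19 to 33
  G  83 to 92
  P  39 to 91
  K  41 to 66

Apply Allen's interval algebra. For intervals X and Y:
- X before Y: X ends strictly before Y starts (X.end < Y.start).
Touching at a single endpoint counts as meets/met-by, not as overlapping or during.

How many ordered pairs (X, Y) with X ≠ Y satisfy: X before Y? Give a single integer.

26

Checking all 156 ordered pairs for relation 'before'; matching pairs in alphabetical order:
(B, G): B before G ✓
(B, S): B before S ✓
(C, B): C before B ✓
(C, F): C before F ✓
(C, G): C before G ✓
(C, K): C before K ✓
(C, P): C before P ✓
(C, S): C before S ✓
(C, W): C before W ✓
(D, F): D before F ✓
(D, G): D before G ✓
(D, S): D before S ✓
(E, G): E before G ✓
(E, S): E before S ✓
(J, B): J before B ✓
(J, F): J before F ✓
(J, G): J before G ✓
(J, K): J before K ✓
(J, P): J before P ✓
(J, S): J before S ✓
(J, W): J before W ✓
(K, G): K before G ✓
(K, S): K before S ✓
(Q, G): Q before G ✓
... plus 2 further pairs not listed.
Count: 26.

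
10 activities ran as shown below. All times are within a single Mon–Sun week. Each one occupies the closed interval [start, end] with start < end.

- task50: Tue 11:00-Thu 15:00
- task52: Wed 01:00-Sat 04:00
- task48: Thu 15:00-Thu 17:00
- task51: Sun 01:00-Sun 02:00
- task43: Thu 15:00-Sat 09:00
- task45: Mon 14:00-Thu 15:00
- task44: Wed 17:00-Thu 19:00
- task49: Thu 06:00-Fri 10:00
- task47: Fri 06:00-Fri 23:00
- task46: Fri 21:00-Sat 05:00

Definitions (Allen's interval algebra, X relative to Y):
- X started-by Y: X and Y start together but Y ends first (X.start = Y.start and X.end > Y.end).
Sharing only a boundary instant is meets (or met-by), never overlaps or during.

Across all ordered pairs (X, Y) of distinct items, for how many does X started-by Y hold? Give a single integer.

Checking all 90 ordered pairs for relation 'started-by'; matching pairs in alphabetical order:
(task43, task48): task43 started-by task48 ✓
Count: 1.

1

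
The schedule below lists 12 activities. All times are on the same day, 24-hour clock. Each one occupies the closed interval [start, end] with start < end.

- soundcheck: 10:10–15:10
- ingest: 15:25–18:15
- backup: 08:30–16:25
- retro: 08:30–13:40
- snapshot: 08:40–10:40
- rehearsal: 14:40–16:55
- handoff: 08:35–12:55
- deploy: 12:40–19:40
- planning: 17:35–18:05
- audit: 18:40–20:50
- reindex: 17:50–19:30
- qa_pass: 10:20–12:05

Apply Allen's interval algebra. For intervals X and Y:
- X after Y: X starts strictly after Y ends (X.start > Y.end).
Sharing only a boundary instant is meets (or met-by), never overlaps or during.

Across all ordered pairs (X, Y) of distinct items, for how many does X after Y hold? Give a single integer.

34

Checking all 132 ordered pairs for relation 'after'; matching pairs in alphabetical order:
(audit, backup): audit after backup ✓
(audit, handoff): audit after handoff ✓
(audit, ingest): audit after ingest ✓
(audit, planning): audit after planning ✓
(audit, qa_pass): audit after qa_pass ✓
(audit, rehearsal): audit after rehearsal ✓
(audit, retro): audit after retro ✓
(audit, snapshot): audit after snapshot ✓
(audit, soundcheck): audit after soundcheck ✓
(deploy, qa_pass): deploy after qa_pass ✓
(deploy, snapshot): deploy after snapshot ✓
(ingest, handoff): ingest after handoff ✓
(ingest, qa_pass): ingest after qa_pass ✓
(ingest, retro): ingest after retro ✓
(ingest, snapshot): ingest after snapshot ✓
(ingest, soundcheck): ingest after soundcheck ✓
(planning, backup): planning after backup ✓
(planning, handoff): planning after handoff ✓
(planning, qa_pass): planning after qa_pass ✓
(planning, rehearsal): planning after rehearsal ✓
(planning, retro): planning after retro ✓
(planning, snapshot): planning after snapshot ✓
(planning, soundcheck): planning after soundcheck ✓
(rehearsal, handoff): rehearsal after handoff ✓
... plus 10 further pairs not listed.
Count: 34.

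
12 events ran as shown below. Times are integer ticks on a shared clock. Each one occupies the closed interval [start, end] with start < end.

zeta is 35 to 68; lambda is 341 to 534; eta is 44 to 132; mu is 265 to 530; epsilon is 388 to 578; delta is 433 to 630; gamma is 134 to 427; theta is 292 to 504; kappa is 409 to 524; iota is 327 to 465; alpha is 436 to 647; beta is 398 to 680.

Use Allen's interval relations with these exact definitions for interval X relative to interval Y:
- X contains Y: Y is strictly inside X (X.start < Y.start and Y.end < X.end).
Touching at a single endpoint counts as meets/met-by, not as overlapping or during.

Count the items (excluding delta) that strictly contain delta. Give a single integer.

1

Target delta = [433, 630].
alpha [436, 647] → overlapped-by → no.
beta [398, 680] → contains → counts.
epsilon [388, 578] → overlaps → no.
eta [44, 132] → before → no.
gamma [134, 427] → before → no.
iota [327, 465] → overlaps → no.
kappa [409, 524] → overlaps → no.
lambda [341, 534] → overlaps → no.
mu [265, 530] → overlaps → no.
theta [292, 504] → overlaps → no.
zeta [35, 68] → before → no.
Total: 1.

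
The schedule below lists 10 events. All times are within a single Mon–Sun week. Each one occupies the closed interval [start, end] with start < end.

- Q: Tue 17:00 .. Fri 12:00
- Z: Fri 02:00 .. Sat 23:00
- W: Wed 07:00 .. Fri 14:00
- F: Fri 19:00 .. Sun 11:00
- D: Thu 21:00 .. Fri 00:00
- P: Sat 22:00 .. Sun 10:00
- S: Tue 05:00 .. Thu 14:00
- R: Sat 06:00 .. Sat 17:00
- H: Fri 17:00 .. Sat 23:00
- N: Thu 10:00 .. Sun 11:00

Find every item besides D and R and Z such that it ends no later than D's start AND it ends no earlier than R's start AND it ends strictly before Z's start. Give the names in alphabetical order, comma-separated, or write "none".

Conditions: its end is no later than D's start (X.end <= Thu 21:00) AND its end is no earlier than R's start (X.end >= Sat 06:00) AND its end is strictly before Z's start (X.end < Fri 02:00).
F: end Sun 11:00 <= Thu 21:00? ✗; end Sun 11:00 >= Sat 06:00? ✓; end Sun 11:00 < Fri 02:00? ✗ → no.
H: end Sat 23:00 <= Thu 21:00? ✗; end Sat 23:00 >= Sat 06:00? ✓; end Sat 23:00 < Fri 02:00? ✗ → no.
N: end Sun 11:00 <= Thu 21:00? ✗; end Sun 11:00 >= Sat 06:00? ✓; end Sun 11:00 < Fri 02:00? ✗ → no.
P: end Sun 10:00 <= Thu 21:00? ✗; end Sun 10:00 >= Sat 06:00? ✓; end Sun 10:00 < Fri 02:00? ✗ → no.
Q: end Fri 12:00 <= Thu 21:00? ✗; end Fri 12:00 >= Sat 06:00? ✗; end Fri 12:00 < Fri 02:00? ✗ → no.
S: end Thu 14:00 <= Thu 21:00? ✓; end Thu 14:00 >= Sat 06:00? ✗; end Thu 14:00 < Fri 02:00? ✓ → no.
W: end Fri 14:00 <= Thu 21:00? ✗; end Fri 14:00 >= Sat 06:00? ✗; end Fri 14:00 < Fri 02:00? ✗ → no.
Result: none.

none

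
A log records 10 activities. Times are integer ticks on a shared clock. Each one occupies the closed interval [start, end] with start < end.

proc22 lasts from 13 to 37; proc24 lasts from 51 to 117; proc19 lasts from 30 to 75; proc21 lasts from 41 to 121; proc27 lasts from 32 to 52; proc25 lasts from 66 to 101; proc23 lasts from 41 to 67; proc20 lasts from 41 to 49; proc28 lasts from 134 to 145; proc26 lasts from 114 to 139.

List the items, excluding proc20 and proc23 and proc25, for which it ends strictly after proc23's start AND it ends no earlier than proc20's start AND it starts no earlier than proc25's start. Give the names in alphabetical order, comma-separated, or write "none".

Conditions: its end is strictly after proc23's start (X.end > 41) AND its end is no earlier than proc20's start (X.end >= 41) AND its start is no earlier than proc25's start (X.start >= 66).
proc19: end 75 > 41? ✓; end 75 >= 41? ✓; start 30 >= 66? ✗ → no.
proc21: end 121 > 41? ✓; end 121 >= 41? ✓; start 41 >= 66? ✗ → no.
proc22: end 37 > 41? ✗; end 37 >= 41? ✗; start 13 >= 66? ✗ → no.
proc24: end 117 > 41? ✓; end 117 >= 41? ✓; start 51 >= 66? ✗ → no.
proc26: end 139 > 41? ✓; end 139 >= 41? ✓; start 114 >= 66? ✓ → yes.
proc27: end 52 > 41? ✓; end 52 >= 41? ✓; start 32 >= 66? ✗ → no.
proc28: end 145 > 41? ✓; end 145 >= 41? ✓; start 134 >= 66? ✓ → yes.
Result: proc26, proc28.

proc26, proc28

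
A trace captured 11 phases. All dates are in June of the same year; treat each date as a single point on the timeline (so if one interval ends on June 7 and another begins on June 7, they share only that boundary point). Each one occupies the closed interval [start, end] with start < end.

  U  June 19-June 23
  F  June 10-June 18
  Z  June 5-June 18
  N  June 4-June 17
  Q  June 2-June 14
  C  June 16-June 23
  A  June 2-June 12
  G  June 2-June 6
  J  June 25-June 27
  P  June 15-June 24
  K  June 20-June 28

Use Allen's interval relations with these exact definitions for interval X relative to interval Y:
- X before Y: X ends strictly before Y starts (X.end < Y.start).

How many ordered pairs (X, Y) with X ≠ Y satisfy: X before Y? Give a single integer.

Checking all 110 ordered pairs for relation 'before'; matching pairs in alphabetical order:
(A, C): A before C ✓
(A, J): A before J ✓
(A, K): A before K ✓
(A, P): A before P ✓
(A, U): A before U ✓
(C, J): C before J ✓
(F, J): F before J ✓
(F, K): F before K ✓
(F, U): F before U ✓
(G, C): G before C ✓
(G, F): G before F ✓
(G, J): G before J ✓
(G, K): G before K ✓
(G, P): G before P ✓
(G, U): G before U ✓
(N, J): N before J ✓
(N, K): N before K ✓
(N, U): N before U ✓
(P, J): P before J ✓
(Q, C): Q before C ✓
(Q, J): Q before J ✓
(Q, K): Q before K ✓
(Q, P): Q before P ✓
(Q, U): Q before U ✓
... plus 4 further pairs not listed.
Count: 28.

28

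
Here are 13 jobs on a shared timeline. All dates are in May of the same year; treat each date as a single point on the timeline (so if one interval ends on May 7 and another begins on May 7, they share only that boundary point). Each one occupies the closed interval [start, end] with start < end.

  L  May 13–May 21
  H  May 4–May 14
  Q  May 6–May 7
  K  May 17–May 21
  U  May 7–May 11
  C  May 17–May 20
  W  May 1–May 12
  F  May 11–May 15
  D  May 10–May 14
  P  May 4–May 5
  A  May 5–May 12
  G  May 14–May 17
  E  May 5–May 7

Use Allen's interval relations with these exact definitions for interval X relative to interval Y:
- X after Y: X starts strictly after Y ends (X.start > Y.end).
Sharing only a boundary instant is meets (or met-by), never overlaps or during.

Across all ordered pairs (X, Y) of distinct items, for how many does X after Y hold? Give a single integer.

38

Checking all 156 ordered pairs for relation 'after'; matching pairs in alphabetical order:
(C, A): C after A ✓
(C, D): C after D ✓
(C, E): C after E ✓
(C, F): C after F ✓
(C, H): C after H ✓
(C, P): C after P ✓
(C, Q): C after Q ✓
(C, U): C after U ✓
(C, W): C after W ✓
(D, E): D after E ✓
(D, P): D after P ✓
(D, Q): D after Q ✓
(F, E): F after E ✓
(F, P): F after P ✓
(F, Q): F after Q ✓
(G, A): G after A ✓
(G, E): G after E ✓
(G, P): G after P ✓
(G, Q): G after Q ✓
(G, U): G after U ✓
(G, W): G after W ✓
(K, A): K after A ✓
(K, D): K after D ✓
(K, E): K after E ✓
... plus 14 further pairs not listed.
Count: 38.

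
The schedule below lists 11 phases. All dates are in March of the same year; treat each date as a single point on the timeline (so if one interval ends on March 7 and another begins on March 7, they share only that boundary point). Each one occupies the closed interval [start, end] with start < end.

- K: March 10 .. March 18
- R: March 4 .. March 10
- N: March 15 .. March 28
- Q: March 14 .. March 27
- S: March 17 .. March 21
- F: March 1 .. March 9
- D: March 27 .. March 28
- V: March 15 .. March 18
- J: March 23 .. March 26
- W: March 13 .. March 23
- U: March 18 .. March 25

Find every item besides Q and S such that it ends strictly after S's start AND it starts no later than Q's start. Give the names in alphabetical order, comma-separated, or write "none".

K, W

Conditions: its end is strictly after S's start (X.end > March 17) AND its start is no later than Q's start (X.start <= March 14).
D: end March 28 > March 17? ✓; start March 27 <= March 14? ✗ → no.
F: end March 9 > March 17? ✗; start March 1 <= March 14? ✓ → no.
J: end March 26 > March 17? ✓; start March 23 <= March 14? ✗ → no.
K: end March 18 > March 17? ✓; start March 10 <= March 14? ✓ → yes.
N: end March 28 > March 17? ✓; start March 15 <= March 14? ✗ → no.
R: end March 10 > March 17? ✗; start March 4 <= March 14? ✓ → no.
U: end March 25 > March 17? ✓; start March 18 <= March 14? ✗ → no.
V: end March 18 > March 17? ✓; start March 15 <= March 14? ✗ → no.
W: end March 23 > March 17? ✓; start March 13 <= March 14? ✓ → yes.
Result: K, W.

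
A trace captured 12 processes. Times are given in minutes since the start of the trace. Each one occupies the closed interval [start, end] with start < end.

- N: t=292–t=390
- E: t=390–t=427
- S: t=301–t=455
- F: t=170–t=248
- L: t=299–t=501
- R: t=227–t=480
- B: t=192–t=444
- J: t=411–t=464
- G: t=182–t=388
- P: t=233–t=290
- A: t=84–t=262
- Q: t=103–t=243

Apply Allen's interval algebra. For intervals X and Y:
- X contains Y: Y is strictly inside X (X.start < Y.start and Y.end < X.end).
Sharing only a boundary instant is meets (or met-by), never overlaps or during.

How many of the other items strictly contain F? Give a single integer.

Target F = [t=170, t=248].
A [t=84, t=262] → contains → counts.
B [t=192, t=444] → overlapped-by → no.
E [t=390, t=427] → after → no.
G [t=182, t=388] → overlapped-by → no.
J [t=411, t=464] → after → no.
L [t=299, t=501] → after → no.
N [t=292, t=390] → after → no.
P [t=233, t=290] → overlapped-by → no.
Q [t=103, t=243] → overlaps → no.
R [t=227, t=480] → overlapped-by → no.
S [t=301, t=455] → after → no.
Total: 1.

1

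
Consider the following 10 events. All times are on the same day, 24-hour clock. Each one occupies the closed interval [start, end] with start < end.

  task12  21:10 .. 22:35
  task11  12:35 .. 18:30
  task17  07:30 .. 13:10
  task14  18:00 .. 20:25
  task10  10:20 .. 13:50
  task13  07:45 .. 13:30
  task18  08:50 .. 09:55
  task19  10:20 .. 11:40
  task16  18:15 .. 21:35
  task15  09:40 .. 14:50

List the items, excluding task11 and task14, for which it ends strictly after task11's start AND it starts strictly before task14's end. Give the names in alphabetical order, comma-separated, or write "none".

task10, task13, task15, task16, task17

Conditions: its end is strictly after task11's start (X.end > 12:35) AND its start is strictly before task14's end (X.start < 20:25).
task10: end 13:50 > 12:35? ✓; start 10:20 < 20:25? ✓ → yes.
task12: end 22:35 > 12:35? ✓; start 21:10 < 20:25? ✗ → no.
task13: end 13:30 > 12:35? ✓; start 07:45 < 20:25? ✓ → yes.
task15: end 14:50 > 12:35? ✓; start 09:40 < 20:25? ✓ → yes.
task16: end 21:35 > 12:35? ✓; start 18:15 < 20:25? ✓ → yes.
task17: end 13:10 > 12:35? ✓; start 07:30 < 20:25? ✓ → yes.
task18: end 09:55 > 12:35? ✗; start 08:50 < 20:25? ✓ → no.
task19: end 11:40 > 12:35? ✗; start 10:20 < 20:25? ✓ → no.
Result: task10, task13, task15, task16, task17.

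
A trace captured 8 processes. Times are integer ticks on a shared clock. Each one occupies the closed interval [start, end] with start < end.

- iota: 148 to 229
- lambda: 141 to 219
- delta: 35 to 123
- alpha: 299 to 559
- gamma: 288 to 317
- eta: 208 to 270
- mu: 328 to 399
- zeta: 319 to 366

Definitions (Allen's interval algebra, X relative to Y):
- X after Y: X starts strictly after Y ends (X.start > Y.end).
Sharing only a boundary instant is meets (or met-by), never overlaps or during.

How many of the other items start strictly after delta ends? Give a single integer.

7

Target delta = [35, 123].
alpha [299, 559] → after → counts.
eta [208, 270] → after → counts.
gamma [288, 317] → after → counts.
iota [148, 229] → after → counts.
lambda [141, 219] → after → counts.
mu [328, 399] → after → counts.
zeta [319, 366] → after → counts.
Total: 7.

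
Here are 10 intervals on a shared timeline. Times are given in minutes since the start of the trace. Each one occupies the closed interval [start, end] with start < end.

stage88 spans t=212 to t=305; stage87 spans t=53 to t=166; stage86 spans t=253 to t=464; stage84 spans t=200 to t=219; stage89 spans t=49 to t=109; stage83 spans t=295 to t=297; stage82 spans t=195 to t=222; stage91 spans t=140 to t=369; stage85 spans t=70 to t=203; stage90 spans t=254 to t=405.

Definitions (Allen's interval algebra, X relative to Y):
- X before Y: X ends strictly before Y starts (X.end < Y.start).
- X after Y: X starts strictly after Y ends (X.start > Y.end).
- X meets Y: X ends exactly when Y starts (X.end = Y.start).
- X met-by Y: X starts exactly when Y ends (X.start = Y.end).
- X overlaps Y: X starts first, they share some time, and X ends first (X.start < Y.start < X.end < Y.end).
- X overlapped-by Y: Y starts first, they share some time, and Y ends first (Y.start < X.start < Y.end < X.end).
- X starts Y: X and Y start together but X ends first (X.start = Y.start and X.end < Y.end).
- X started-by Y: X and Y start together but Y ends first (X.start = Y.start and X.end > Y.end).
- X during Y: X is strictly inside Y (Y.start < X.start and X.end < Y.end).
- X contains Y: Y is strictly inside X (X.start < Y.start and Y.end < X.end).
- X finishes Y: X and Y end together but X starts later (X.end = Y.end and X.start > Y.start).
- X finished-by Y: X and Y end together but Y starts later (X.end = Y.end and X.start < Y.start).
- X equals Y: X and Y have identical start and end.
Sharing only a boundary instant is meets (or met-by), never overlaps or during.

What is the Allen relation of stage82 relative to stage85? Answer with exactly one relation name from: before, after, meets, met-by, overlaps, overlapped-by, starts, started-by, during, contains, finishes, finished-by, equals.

stage82 = [t=195, t=222]; stage85 = [t=70, t=203].
Compare endpoints: stage82.start > stage85.start, stage82.start < stage85.end, stage82.end > stage85.start, stage82.end > stage85.end.
That pattern is 'overlapped-by'.

overlapped-by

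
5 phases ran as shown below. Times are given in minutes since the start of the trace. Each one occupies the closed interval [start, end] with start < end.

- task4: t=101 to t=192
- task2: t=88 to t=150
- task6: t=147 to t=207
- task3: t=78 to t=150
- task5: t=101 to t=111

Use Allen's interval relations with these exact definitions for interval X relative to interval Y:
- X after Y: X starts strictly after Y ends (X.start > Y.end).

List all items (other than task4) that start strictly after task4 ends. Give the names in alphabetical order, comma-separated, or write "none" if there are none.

Target task4 = [t=101, t=192].
task2 [t=88, t=150] → overlaps → no.
task3 [t=78, t=150] → overlaps → no.
task5 [t=101, t=111] → starts → no.
task6 [t=147, t=207] → overlapped-by → no.
Result: none.

none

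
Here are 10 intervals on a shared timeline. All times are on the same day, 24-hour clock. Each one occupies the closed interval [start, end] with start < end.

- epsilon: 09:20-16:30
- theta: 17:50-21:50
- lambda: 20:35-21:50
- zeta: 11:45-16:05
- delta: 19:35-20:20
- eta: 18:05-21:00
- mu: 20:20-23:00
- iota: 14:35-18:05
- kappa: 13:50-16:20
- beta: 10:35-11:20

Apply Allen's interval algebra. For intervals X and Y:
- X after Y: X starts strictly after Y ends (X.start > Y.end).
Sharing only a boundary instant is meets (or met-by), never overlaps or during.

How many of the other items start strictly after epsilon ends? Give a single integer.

Target epsilon = [09:20, 16:30].
beta [10:35, 11:20] → during → no.
delta [19:35, 20:20] → after → counts.
eta [18:05, 21:00] → after → counts.
iota [14:35, 18:05] → overlapped-by → no.
kappa [13:50, 16:20] → during → no.
lambda [20:35, 21:50] → after → counts.
mu [20:20, 23:00] → after → counts.
theta [17:50, 21:50] → after → counts.
zeta [11:45, 16:05] → during → no.
Total: 5.

5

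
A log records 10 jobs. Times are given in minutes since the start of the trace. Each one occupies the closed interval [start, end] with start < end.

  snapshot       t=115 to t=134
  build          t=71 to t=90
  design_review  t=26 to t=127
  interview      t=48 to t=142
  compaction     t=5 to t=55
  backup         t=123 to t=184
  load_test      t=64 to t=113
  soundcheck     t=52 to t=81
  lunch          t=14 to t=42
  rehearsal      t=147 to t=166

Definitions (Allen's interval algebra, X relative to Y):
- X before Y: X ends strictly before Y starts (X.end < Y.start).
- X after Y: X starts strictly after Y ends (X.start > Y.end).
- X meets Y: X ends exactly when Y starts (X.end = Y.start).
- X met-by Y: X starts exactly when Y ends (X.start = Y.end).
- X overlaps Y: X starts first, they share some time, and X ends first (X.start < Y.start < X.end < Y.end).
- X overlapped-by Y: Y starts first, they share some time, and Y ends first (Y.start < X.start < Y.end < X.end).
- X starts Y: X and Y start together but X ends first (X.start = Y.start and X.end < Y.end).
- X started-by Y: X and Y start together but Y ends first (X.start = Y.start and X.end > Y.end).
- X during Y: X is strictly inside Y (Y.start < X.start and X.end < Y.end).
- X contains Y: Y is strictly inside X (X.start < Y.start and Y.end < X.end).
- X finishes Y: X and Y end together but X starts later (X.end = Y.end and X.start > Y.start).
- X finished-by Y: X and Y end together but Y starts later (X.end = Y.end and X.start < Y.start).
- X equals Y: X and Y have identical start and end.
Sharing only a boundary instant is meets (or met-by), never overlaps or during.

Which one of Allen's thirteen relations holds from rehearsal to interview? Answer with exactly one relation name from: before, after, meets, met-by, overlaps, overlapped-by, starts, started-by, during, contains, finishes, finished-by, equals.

after

rehearsal = [t=147, t=166]; interview = [t=48, t=142].
Compare endpoints: rehearsal.start > interview.start, rehearsal.start > interview.end, rehearsal.end > interview.start, rehearsal.end > interview.end.
That pattern is 'after'.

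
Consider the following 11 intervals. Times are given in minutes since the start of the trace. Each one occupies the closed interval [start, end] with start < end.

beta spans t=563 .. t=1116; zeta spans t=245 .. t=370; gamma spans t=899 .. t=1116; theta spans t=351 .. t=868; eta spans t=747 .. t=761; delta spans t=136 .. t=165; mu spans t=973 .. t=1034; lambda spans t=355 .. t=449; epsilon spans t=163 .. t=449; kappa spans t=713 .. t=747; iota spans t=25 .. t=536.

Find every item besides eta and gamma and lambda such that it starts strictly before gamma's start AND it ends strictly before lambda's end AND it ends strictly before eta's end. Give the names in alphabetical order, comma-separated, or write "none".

Conditions: its start is strictly before gamma's start (X.start < t=899) AND its end is strictly before lambda's end (X.end < t=449) AND its end is strictly before eta's end (X.end < t=761).
beta: start t=563 < t=899? ✓; end t=1116 < t=449? ✗; end t=1116 < t=761? ✗ → no.
delta: start t=136 < t=899? ✓; end t=165 < t=449? ✓; end t=165 < t=761? ✓ → yes.
epsilon: start t=163 < t=899? ✓; end t=449 < t=449? ✗; end t=449 < t=761? ✓ → no.
iota: start t=25 < t=899? ✓; end t=536 < t=449? ✗; end t=536 < t=761? ✓ → no.
kappa: start t=713 < t=899? ✓; end t=747 < t=449? ✗; end t=747 < t=761? ✓ → no.
mu: start t=973 < t=899? ✗; end t=1034 < t=449? ✗; end t=1034 < t=761? ✗ → no.
theta: start t=351 < t=899? ✓; end t=868 < t=449? ✗; end t=868 < t=761? ✗ → no.
zeta: start t=245 < t=899? ✓; end t=370 < t=449? ✓; end t=370 < t=761? ✓ → yes.
Result: delta, zeta.

delta, zeta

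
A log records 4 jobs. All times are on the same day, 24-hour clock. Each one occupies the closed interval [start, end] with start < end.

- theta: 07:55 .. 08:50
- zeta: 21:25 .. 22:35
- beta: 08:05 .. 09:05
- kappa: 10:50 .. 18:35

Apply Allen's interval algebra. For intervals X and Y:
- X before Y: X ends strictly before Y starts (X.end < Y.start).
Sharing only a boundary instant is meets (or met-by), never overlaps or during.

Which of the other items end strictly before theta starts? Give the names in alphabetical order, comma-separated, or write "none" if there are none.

none

Target theta = [07:55, 08:50].
beta [08:05, 09:05] → overlapped-by → no.
kappa [10:50, 18:35] → after → no.
zeta [21:25, 22:35] → after → no.
Result: none.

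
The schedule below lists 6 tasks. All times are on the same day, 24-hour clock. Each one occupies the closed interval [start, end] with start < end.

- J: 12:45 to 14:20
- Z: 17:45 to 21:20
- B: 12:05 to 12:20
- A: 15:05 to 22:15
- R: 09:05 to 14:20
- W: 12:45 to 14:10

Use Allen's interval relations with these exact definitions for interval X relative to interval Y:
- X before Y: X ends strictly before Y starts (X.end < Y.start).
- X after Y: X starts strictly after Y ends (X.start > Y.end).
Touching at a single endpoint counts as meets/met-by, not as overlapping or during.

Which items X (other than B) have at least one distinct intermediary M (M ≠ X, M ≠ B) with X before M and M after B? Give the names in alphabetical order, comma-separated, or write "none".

J, R, W

Target B = [12:05, 12:20].
Intermediaries M with M after B: A, J, W, Z.
Via A — items with X before A: J, R, W.
Via J — items with X before J: none.
Via W — items with X before W: none.
Via Z — items with X before Z: J, R, W.
Union: J, R, W.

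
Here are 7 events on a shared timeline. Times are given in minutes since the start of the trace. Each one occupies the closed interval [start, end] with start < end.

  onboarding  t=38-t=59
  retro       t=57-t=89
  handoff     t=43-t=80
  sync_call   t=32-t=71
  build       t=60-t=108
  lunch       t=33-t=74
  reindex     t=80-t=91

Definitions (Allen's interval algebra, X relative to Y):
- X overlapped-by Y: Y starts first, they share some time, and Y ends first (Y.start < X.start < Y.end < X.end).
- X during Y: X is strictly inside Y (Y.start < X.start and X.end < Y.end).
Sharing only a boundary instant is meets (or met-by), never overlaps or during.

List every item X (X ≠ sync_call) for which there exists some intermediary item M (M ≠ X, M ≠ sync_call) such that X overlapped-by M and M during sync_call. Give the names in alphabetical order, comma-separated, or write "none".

handoff, retro

Target sync_call = [t=32, t=71].
Intermediaries M with M during sync_call: onboarding.
Via onboarding — items with X overlapped-by onboarding: handoff, retro.
Union: handoff, retro.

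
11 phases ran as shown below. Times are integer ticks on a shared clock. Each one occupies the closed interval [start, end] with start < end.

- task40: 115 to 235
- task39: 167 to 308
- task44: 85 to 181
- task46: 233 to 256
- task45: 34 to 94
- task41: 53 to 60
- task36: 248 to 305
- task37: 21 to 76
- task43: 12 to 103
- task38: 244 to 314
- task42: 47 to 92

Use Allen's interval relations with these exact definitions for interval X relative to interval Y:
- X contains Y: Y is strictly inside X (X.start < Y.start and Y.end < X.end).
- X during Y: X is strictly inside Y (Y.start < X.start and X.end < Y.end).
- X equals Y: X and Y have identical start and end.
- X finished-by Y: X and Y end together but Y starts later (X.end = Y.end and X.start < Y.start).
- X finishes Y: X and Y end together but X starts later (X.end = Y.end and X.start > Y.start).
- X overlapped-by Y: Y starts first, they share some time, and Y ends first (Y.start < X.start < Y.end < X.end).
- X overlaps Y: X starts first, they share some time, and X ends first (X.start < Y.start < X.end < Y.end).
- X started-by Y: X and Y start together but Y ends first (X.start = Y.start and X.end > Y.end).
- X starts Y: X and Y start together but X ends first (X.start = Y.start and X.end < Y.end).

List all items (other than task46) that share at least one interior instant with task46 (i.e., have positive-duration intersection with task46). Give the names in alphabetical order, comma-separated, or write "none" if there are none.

Target task46 = [233, 256].
task36 [248, 305] → overlapped-by → yes.
task37 [21, 76] → before → no.
task38 [244, 314] → overlapped-by → yes.
task39 [167, 308] → contains → yes.
task40 [115, 235] → overlaps → yes.
task41 [53, 60] → before → no.
task42 [47, 92] → before → no.
task43 [12, 103] → before → no.
task44 [85, 181] → before → no.
task45 [34, 94] → before → no.
Result: task36, task38, task39, task40.

task36, task38, task39, task40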